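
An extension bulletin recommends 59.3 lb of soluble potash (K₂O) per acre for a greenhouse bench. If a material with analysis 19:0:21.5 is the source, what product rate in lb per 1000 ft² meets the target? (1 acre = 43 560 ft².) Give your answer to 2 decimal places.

6.33 lb of product per thousand sq ft

Product per acre = 59.3 / 21.5% = 275.814 lb.
Convert to per 1000 ft²: 275.814 × 0.0229568 = 6.33182 lb.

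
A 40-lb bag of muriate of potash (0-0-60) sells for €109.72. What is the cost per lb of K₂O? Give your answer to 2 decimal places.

€4.57 per lb K₂O

K₂O in bag = 40 × 60% = 24 lb.
Cost per lb K₂O = €109.72 / 24 = €4.5717.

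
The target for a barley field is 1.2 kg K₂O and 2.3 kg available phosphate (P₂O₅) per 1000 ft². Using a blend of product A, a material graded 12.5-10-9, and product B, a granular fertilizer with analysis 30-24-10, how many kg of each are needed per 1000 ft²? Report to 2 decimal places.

5.00 kg product A, 7.50 kg product B

Let a = kg of product A, b = kg of product B (per 1000 ft²).
K₂O: 0.09·a + 0.1·b = 1.2
P₂O₅: 0.1·a + 0.24·b = 2.3
From row1: a = (1.2 − 0.1·b) / 0.09.
Into row2: 0.1·(1.2 − 0.1·b)/0.09 + 0.24·b = 2.3 → b = 7.5, a = 5.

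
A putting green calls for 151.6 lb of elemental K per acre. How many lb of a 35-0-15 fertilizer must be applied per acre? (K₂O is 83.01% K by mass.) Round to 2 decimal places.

As K₂O: 151.6 / 0.8301 = 182.629 lb per acre.
Product per acre = 182.629 / 15% = 1217.524 lb.

1217.52 lb of product per acre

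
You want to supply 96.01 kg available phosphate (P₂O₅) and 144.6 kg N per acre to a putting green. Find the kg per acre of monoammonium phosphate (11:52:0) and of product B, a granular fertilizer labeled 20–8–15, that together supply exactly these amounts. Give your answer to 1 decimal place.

Per-acre balance (a = monoammonium phosphate, b = product B):
P₂O₅: 0.52·a + 0.08·b = 96.01
N: 0.11·a + 0.2·b = 144.6
Eliminate a: (row1) − 0.52/0.11·(row2) → -0.865455·b = -587.554, so b = 678.896.
Back-substitute: a = (96.01 − 0.08·678.896) / 0.52 = 80.1891.

80.2 kg monoammonium phosphate, 678.9 kg product B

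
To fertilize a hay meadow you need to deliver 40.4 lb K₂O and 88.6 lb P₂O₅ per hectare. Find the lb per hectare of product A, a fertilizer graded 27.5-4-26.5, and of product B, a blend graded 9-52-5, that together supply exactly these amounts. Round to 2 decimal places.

With a, b = lb per hectare of product A and product B:
K₂O: 0.265·a + 0.05·b = 40.4
P₂O₅: 0.04·a + 0.52·b = 88.6
Eliminate b: (row1) − 0.05/0.52·(row2) → 0.261154·a = 31.8808, so a = 122.077.
Then b = (88.6 − 0.04·122.077) / 0.52 = 160.994.

122.08 lb product A, 160.99 lb product B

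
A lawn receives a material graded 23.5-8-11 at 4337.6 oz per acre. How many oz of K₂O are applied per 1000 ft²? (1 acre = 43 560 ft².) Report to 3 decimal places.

K₂O per acre = 4337.6 × 11% = 477.136 oz.
Convert to per 1000 ft²: 477.136 × 0.0229568 = 10.9535 oz.

10.954 oz K₂O per thousand sq ft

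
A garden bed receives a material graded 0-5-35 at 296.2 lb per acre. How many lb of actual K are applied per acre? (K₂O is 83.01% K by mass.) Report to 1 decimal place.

86.1 lb K per acre

K₂O per acre = 296.2 × 35% = 103.67 lb.
Elemental K = 103.67 × 0.8301 = 86.0565 lb per acre.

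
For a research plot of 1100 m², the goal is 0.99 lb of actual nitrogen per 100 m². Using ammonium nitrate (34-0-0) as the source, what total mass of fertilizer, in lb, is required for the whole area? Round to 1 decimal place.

Product per 100 m² = 0.99 / 34% = 2.91176 lb.
Total product = 2.91176 × 1100 / 100 = 32.0294 lb.

32.0 lb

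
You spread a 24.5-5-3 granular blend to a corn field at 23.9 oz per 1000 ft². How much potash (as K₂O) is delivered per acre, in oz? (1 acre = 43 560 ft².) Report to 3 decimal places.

K₂O per 1000 ft² = 23.9 × 3% = 0.717 oz.
Convert to per acre: 0.717 × 43.56 = 31.2325 oz.

31.233 oz K₂O per acre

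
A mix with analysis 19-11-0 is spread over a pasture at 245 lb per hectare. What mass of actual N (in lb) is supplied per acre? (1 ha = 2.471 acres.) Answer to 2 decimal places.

nitrogen per hectare = 245 × 19% = 46.55 lb.
Convert to per acre: 46.55 × 0.404694 = 18.8385 lb.

18.84 lb N per acre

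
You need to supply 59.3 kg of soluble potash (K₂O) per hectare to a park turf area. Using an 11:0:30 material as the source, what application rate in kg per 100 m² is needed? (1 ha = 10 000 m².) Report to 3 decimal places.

Product per hectare = 59.3 / 30% = 197.667 kg.
Convert to per 100 m²: 197.667 × 0.01 = 1.97667 kg.

1.977 kg of product per hundred sq m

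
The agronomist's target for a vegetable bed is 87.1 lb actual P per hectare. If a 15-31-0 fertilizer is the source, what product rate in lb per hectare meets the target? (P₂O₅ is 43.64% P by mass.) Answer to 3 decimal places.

643.831 lb of product per hectare

As P₂O₅: 87.1 / 0.4364 = 199.588 lb per hectare.
Product per hectare = 199.588 / 31% = 643.8308 lb.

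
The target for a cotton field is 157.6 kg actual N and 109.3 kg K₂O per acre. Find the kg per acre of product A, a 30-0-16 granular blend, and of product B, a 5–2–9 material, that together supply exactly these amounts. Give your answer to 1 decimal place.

458.9 kg product A, 398.6 kg product B

Let a = kg of product A, b = kg of product B (per acre).
N: 0.3·a + 0.05·b = 157.6
K₂O: 0.16·a + 0.09·b = 109.3
Eliminate a: (row1) − 0.3/0.16·(row2) → -0.11875·b = -47.3375, so b = 398.632.
Back-substitute: a = (157.6 − 0.05·398.632) / 0.3 = 458.895.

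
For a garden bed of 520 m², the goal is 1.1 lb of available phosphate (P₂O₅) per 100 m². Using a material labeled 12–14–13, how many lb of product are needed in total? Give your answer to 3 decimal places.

40.857 lb

Product per 100 m² = 1.1 / 14% = 7.85714 lb.
Total product = 7.85714 × 520 / 100 = 40.8571 lb.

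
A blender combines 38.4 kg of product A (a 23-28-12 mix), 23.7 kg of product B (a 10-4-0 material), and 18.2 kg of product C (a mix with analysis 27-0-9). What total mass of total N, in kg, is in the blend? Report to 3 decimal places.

16.116 kg N

N mass = 23%×38.4 + 10%×23.7 + 27%×18.2 = 16.116 kg.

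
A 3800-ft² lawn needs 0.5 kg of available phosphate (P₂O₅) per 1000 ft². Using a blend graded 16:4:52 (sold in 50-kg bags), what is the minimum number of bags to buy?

Product per 1000 ft² = 0.5 / 4% = 12.5 kg.
Total product = 12.5 × 3800 / 1000 = 47.5 kg.
Bags = ⌈47.5 / 50⌉ = 1.

1 bags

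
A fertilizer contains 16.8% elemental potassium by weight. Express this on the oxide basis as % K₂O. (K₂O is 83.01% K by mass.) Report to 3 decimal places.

%K₂O = 16.8 / 0.8301 = 20.2385%.

20.239% K₂O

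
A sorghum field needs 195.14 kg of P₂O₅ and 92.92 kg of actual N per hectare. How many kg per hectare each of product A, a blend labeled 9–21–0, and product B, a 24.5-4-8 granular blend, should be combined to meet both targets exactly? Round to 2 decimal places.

Let a = kg of product A, b = kg of product B (per hectare).
P₂O₅: 0.21·a + 0.04·b = 195.14
N: 0.09·a + 0.245·b = 92.92
Eliminate a: (row1) − 0.21/0.09·(row2) → -0.531667·b = -21.6733, so b = 40.7649.
Back-substitute: a = (195.14 − 0.04·40.7649) / 0.21 = 921.473.

921.47 kg product A, 40.76 kg product B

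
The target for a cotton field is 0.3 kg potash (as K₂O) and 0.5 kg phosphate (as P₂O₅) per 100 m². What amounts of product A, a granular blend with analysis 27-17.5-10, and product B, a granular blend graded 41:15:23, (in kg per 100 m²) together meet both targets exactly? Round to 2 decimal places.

With a, b = kg per 100 m² of product A and product B:
K₂O: 0.1·a + 0.23·b = 0.3
P₂O₅: 0.175·a + 0.15·b = 0.5
Solving simultaneously: a = 2.77228, b = 0.0990099.

2.77 kg product A, 0.10 kg product B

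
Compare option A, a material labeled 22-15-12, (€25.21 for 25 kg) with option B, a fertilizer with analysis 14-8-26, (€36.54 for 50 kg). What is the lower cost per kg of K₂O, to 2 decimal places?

option A: K₂O per bag = 25 × 12% = 3 kg; cost = 25.21 / 3 = €8.4033/kg K₂O.
option B: K₂O per bag = 50 × 26% = 13 kg; cost = 36.54 / 13 = €2.8108/kg K₂O.
option B is cheaper.

€2.81 per kg K₂O (option B)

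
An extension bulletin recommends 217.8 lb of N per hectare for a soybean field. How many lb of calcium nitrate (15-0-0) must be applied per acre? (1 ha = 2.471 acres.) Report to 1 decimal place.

Product per hectare = 217.8 / 15% = 1452 lb.
Convert to per acre: 1452 × 0.404694 = 587.616 lb.

587.6 lb of product per acre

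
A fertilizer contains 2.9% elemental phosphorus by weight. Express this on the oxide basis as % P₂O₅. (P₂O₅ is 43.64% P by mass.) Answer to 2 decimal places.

6.65% P₂O₅

%P₂O₅ = 2.9 / 0.4364 = 6.64528%.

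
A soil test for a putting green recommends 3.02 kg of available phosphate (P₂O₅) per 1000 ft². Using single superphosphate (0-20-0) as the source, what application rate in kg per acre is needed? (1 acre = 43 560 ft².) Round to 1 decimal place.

Product per 1000 ft² = 3.02 / 20% = 15.1 kg.
Convert to per acre: 15.1 × 43.56 = 657.756 kg.

657.8 kg of product per acre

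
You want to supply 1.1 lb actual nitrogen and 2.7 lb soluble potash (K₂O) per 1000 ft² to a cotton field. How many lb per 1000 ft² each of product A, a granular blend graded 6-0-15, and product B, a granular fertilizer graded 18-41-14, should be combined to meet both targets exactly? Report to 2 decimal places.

17.85 lb product A, 0.16 lb product B

Per-1000 ft² balance (a = product A, b = product B):
N: 0.06·a + 0.18·b = 1.1
K₂O: 0.15·a + 0.14·b = 2.7
Eliminate a: (row1) − 0.06/0.15·(row2) → 0.124·b = 0.02, so b = 0.16129.
Back-substitute: a = (1.1 − 0.18·0.16129) / 0.06 = 17.8495.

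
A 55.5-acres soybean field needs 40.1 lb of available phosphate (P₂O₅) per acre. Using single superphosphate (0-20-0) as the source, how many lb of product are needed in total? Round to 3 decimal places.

11127.750 lb

Product per acre = 40.1 / 20% = 200.5 lb.
Total product = 200.5 × 55.5 = 11127.75 lb.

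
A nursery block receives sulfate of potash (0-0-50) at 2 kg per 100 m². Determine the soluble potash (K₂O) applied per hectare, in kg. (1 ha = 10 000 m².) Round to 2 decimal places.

K₂O per 100 m² = 2 × 50% = 1 kg.
Convert to per hectare: 1 × 100 = 100 kg.

100.00 kg K₂O per hectare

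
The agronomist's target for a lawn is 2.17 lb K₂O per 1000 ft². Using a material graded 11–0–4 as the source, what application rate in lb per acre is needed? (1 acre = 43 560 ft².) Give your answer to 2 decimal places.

2363.13 lb of product per acre

Product per 1000 ft² = 2.17 / 4% = 54.25 lb.
Convert to per acre: 54.25 × 43.56 = 2363.13 lb.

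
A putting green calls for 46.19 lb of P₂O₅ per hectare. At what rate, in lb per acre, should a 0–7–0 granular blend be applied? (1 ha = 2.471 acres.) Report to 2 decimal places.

267.04 lb of product per acre

Product per hectare = 46.19 / 7% = 659.857 lb.
Convert to per acre: 659.857 × 0.404694 = 267.041 lb.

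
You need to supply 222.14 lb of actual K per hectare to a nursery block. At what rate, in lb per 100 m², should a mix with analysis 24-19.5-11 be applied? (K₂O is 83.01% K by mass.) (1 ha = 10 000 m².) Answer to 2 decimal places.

As K₂O: 222.14 / 0.8301 = 267.606 lb per hectare.
Product per hectare = 267.606 / 11% = 2432.78 lb.
Convert to per 100 m²: 2432.78 × 0.01 = 24.3278 lb.

24.33 lb of product per hundred sq m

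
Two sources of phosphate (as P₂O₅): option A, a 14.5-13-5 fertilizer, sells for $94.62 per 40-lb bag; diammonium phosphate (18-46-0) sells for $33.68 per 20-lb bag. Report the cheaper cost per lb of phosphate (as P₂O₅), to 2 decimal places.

option A: P₂O₅ per bag = 40 × 13% = 5.2 lb; cost = 94.62 / 5.2 = $18.1962/lb P₂O₅.
diammonium phosphate: P₂O₅ per bag = 20 × 46% = 9.2 lb; cost = 33.68 / 9.2 = $3.6609/lb P₂O₅.
diammonium phosphate is cheaper.

$3.66 per lb P₂O₅ (diammonium phosphate)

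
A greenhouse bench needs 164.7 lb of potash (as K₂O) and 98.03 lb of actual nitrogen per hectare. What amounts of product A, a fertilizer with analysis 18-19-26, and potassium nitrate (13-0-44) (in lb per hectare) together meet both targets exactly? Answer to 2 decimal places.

478.46 lb product A, 91.59 lb potassium nitrate

With a, b = lb per hectare of product A and potassium nitrate:
K₂O: 0.26·a + 0.44·b = 164.7
N: 0.18·a + 0.13·b = 98.03
From row1: a = (164.7 − 0.44·b) / 0.26.
Into row2: 0.18·(164.7 − 0.44·b)/0.26 + 0.13·b = 98.03 → b = 91.5903, a = 478.463.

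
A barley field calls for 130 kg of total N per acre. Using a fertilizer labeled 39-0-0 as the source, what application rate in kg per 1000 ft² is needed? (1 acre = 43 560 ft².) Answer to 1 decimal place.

7.7 kg of product per thousand sq ft

Product per acre = 130 / 39% = 333.333 kg.
Convert to per 1000 ft²: 333.333 × 0.0229568 = 7.65228 kg.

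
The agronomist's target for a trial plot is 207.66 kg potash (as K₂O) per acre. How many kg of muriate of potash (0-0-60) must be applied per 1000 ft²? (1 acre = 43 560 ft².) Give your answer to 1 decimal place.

7.9 kg of product per thousand sq ft

Product per acre = 207.66 / 60% = 346.1 kg.
Convert to per 1000 ft²: 346.1 × 0.0229568 = 7.94536 kg.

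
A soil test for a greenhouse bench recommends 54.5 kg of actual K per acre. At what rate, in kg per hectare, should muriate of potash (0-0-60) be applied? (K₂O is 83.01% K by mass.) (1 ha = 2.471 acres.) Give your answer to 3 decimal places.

270.388 kg of product per hectare

As K₂O: 54.5 / 0.8301 = 65.6547 kg per acre.
Product per acre = 65.6547 / 60% = 109.425 kg.
Convert to per hectare: 109.425 × 2.471 = 270.3881 kg.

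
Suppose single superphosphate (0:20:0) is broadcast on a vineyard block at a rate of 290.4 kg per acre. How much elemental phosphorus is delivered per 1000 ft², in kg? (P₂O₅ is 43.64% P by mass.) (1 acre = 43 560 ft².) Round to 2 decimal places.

0.58 kg P per thousand sq ft

P₂O₅ per acre = 290.4 × 20% = 58.08 kg.
Elemental P = 58.08 × 0.4364 = 25.3461 kg per acre.
Convert to per 1000 ft²: 25.3461 × 0.0229568 = 0.581867 kg.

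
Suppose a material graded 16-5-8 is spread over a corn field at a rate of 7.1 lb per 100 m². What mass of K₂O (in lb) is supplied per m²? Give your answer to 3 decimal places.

K₂O per 100 m² = 7.1 × 8% = 0.568 lb.
Convert to per m²: 0.568 × 0.01 = 0.00568 lb.

0.006 lb K₂O per sq m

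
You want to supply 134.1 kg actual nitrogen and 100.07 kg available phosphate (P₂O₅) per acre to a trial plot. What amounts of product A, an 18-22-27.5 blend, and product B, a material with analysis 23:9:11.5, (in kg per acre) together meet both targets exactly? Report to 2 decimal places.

318.23 kg product A, 333.99 kg product B

With a, b = kg per acre of product A and product B:
N: 0.18·a + 0.23·b = 134.1
P₂O₅: 0.22·a + 0.09·b = 100.07
Eliminate a: (row1) − 0.18/0.22·(row2) → 0.156364·b = 52.2245, so b = 333.994.
Back-substitute: a = (134.1 − 0.23·333.994) / 0.18 = 318.2297.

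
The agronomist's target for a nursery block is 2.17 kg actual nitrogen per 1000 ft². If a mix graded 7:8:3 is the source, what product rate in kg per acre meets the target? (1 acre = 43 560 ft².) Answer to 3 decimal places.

1350.360 kg of product per acre

Product per 1000 ft² = 2.17 / 7% = 31 kg.
Convert to per acre: 31 × 43.56 = 1350.36 kg.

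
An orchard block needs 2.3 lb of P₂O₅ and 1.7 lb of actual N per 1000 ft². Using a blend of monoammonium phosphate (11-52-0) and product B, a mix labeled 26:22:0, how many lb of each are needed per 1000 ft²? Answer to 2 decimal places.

2.02 lb monoammonium phosphate, 5.68 lb product B

With a, b = lb per 1000 ft² of monoammonium phosphate and product B:
P₂O₅: 0.52·a + 0.22·b = 2.3
N: 0.11·a + 0.26·b = 1.7
Eliminate a: (row1) − 0.52/0.11·(row2) → -1.00909·b = -5.73636, so b = 5.68468.
Back-substitute: a = (2.3 − 0.22·5.68468) / 0.52 = 2.01802.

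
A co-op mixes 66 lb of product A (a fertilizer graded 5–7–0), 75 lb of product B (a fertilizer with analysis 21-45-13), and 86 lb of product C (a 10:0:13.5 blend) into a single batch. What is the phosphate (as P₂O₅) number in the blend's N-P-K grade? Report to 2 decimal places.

Total mass = 66 + 75 + 86 = 227 lb.
P₂O₅ mass = 7%×66 + 45%×75 + 0%×86 = 38.37 lb.
% P₂O₅ = 38.37 / 227 = 16.9031%.

16.90% P₂O₅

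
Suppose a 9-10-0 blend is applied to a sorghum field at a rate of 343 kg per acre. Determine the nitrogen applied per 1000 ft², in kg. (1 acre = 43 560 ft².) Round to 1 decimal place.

0.7 kg N per thousand sq ft

nitrogen per acre = 343 × 9% = 30.87 kg.
Convert to per 1000 ft²: 30.87 × 0.0229568 = 0.708678 kg.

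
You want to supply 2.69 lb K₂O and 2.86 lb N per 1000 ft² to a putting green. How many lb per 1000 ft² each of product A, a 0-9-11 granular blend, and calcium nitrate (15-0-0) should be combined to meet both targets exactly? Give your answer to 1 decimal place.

24.5 lb product A, 19.1 lb calcium nitrate

With a, b = lb per 1000 ft² of product A and calcium nitrate:
K₂O: 0.11·a + 0·b = 2.69
N: 0·a + 0.15·b = 2.86
Solving simultaneously: a = 24.4545, b = 19.0667.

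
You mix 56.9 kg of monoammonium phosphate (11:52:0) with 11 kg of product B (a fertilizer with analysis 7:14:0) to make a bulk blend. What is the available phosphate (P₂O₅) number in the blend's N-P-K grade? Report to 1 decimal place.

Total mass = 56.9 + 11 = 67.9 kg.
P₂O₅ mass = 52%×56.9 + 14%×11 = 31.128 kg.
% P₂O₅ = 31.128 / 67.9 = 45.8439%.

45.8% P₂O₅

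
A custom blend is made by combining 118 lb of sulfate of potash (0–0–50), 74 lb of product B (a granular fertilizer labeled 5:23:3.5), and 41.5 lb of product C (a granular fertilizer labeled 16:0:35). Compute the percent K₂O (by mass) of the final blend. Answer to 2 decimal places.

Total mass = 118 + 74 + 41.5 = 233.5 lb.
K₂O mass = 50%×118 + 3.5%×74 + 35%×41.5 = 76.115 lb.
% K₂O = 76.115 / 233.5 = 32.5974%.

32.60% K₂O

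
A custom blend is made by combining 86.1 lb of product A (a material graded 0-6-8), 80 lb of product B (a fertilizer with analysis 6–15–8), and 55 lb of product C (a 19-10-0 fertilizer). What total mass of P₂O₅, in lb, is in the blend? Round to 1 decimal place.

P₂O₅ mass = 6%×86.1 + 15%×80 + 10%×55 = 22.666 lb.

22.7 lb P₂O₅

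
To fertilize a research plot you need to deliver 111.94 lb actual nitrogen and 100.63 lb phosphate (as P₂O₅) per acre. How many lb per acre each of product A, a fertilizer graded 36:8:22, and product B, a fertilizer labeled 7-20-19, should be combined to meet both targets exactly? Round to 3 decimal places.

With a, b = lb per acre of product A and product B:
N: 0.36·a + 0.07·b = 111.94
P₂O₅: 0.08·a + 0.2·b = 100.63
From row1: a = (111.94 − 0.07·b) / 0.36.
Into row2: 0.08·(111.94 − 0.07·b)/0.36 + 0.2·b = 100.63 → b = 410.7169, a = 231.0828.

231.083 lb product A, 410.717 lb product B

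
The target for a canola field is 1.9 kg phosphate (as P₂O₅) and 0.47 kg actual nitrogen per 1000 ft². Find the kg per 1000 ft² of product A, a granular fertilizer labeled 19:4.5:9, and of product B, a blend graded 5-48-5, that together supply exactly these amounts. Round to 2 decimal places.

Per-1000 ft² balance (a = product A, b = product B):
P₂O₅: 0.045·a + 0.48·b = 1.9
N: 0.19·a + 0.05·b = 0.47
Eliminate a: (row1) − 0.045/0.19·(row2) → 0.468158·b = 1.78868, so b = 3.82069.
Back-substitute: a = (1.9 − 0.48·3.82069) / 0.045 = 1.46824.

1.47 kg product A, 3.82 kg product B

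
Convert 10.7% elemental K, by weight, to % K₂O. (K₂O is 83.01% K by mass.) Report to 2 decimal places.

12.89% K₂O

%K₂O = 10.7 / 0.8301 = 12.89001%.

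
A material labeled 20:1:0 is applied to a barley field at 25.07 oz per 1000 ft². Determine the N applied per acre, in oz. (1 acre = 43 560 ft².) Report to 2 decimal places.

218.41 oz N per acre

nitrogen per 1000 ft² = 25.07 × 20% = 5.014 oz.
Convert to per acre: 5.014 × 43.56 = 218.4098 oz.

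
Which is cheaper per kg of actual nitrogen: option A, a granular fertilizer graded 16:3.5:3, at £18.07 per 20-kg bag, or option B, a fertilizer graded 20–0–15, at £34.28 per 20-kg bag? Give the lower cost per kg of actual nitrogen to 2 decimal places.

£5.65 per kg N (option A)

option A: N per bag = 20 × 16% = 3.2 kg; cost = 18.07 / 3.2 = £5.6469/kg N.
option B: N per bag = 20 × 20% = 4 kg; cost = 34.28 / 4 = £8.5700/kg N.
option A is cheaper.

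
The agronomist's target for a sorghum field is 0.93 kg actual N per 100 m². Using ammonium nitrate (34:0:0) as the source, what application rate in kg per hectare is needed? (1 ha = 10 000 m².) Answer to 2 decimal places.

273.53 kg of product per hectare

Product per 100 m² = 0.93 / 34% = 2.73529 kg.
Convert to per hectare: 2.73529 × 100 = 273.529 kg.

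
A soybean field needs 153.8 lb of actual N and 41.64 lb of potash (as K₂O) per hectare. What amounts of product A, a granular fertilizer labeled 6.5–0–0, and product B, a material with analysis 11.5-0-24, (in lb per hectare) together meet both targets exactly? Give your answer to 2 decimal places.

Per-hectare balance (a = product A, b = product B):
N: 0.065·a + 0.115·b = 153.8
K₂O: 0·a + 0.24·b = 41.64
Solving simultaneously: a = 2059.192, b = 173.5.

2059.19 lb product A, 173.50 lb product B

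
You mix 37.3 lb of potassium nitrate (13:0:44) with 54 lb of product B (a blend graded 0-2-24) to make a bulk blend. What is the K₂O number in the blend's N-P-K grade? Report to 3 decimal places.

Total mass = 37.3 + 54 = 91.3 lb.
K₂O mass = 44%×37.3 + 24%×54 = 29.372 lb.
% K₂O = 29.372 / 91.3 = 32.1709%.

32.171% K₂O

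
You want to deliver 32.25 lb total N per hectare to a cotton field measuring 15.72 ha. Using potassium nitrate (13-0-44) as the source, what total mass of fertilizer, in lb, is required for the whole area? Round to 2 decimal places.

3899.77 lb

Product per hectare = 32.25 / 13% = 248.077 lb.
Total product = 248.077 × 15.72 = 3899.769 lb.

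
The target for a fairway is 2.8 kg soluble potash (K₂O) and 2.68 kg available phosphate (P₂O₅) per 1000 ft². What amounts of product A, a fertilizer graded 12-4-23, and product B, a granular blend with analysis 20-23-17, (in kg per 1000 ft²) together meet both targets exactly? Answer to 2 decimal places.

4.09 kg product A, 10.94 kg product B

Let a = kg of product A, b = kg of product B (per 1000 ft²).
K₂O: 0.23·a + 0.17·b = 2.8
P₂O₅: 0.04·a + 0.23·b = 2.68
Solving simultaneously: a = 4.08677, b = 10.9414.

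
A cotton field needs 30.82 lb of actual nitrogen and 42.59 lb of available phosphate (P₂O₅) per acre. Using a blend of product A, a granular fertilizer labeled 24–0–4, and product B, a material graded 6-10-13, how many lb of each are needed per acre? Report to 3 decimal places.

21.942 lb product A, 425.900 lb product B

Let a = lb of product A, b = lb of product B (per acre).
N: 0.24·a + 0.06·b = 30.82
P₂O₅: 0·a + 0.1·b = 42.59
Solving simultaneously: a = 21.9417, b = 425.9.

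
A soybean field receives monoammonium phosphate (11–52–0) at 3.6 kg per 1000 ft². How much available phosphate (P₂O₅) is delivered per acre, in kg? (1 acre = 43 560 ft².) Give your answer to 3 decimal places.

81.544 kg P₂O₅ per acre

P₂O₅ per 1000 ft² = 3.6 × 52% = 1.872 kg.
Convert to per acre: 1.872 × 43.56 = 81.5443 kg.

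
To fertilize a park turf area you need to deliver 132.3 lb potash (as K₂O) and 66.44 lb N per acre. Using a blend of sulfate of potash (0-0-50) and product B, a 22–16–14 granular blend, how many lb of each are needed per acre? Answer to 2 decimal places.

With a, b = lb per acre of sulfate of potash and product B:
K₂O: 0.5·a + 0.14·b = 132.3
N: 0·a + 0.22·b = 66.44
Solving simultaneously: a = 180.04, b = 302.

180.04 lb sulfate of potash, 302.00 lb product B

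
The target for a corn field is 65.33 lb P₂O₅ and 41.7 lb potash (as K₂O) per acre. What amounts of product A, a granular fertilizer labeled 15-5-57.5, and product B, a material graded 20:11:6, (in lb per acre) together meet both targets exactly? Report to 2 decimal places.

11.07 lb product A, 588.88 lb product B

Per-acre balance (a = product A, b = product B):
P₂O₅: 0.05·a + 0.11·b = 65.33
K₂O: 0.575·a + 0.06·b = 41.7
From row1: a = (65.33 − 0.11·b) / 0.05.
Into row2: 0.575·(65.33 − 0.11·b)/0.05 + 0.06·b = 41.7 → b = 588.876, a = 11.0739.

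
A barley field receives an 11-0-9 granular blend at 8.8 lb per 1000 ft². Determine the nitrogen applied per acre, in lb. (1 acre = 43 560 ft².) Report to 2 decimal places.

nitrogen per 1000 ft² = 8.8 × 11% = 0.968 lb.
Convert to per acre: 0.968 × 43.56 = 42.1661 lb.

42.17 lb N per acre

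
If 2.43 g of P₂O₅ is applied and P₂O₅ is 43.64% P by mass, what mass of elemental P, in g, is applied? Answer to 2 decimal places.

1.06 g P

P = 2.43 × 0.4364 = 1.06045 g.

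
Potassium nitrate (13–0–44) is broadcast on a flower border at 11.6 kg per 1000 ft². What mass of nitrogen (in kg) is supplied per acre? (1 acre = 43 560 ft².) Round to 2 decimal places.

nitrogen per 1000 ft² = 11.6 × 13% = 1.508 kg.
Convert to per acre: 1.508 × 43.56 = 65.6885 kg.

65.69 kg N per acre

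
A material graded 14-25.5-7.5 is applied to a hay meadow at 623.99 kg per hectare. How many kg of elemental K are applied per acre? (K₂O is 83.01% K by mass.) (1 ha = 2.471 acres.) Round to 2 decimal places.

K₂O per hectare = 623.99 × 7.5% = 46.7993 kg.
Elemental K = 46.7993 × 0.8301 = 38.8481 kg per hectare.
Convert to per acre: 38.8481 × 0.404694 = 15.7216 kg.

15.72 kg K per acre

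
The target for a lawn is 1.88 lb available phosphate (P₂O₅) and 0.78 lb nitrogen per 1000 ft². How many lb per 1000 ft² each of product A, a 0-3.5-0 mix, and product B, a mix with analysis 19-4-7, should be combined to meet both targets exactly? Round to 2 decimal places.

With a, b = lb per 1000 ft² of product A and product B:
P₂O₅: 0.035·a + 0.04·b = 1.88
N: 0·a + 0.19·b = 0.78
Solving simultaneously: a = 49.0226, b = 4.10526.

49.02 lb product A, 4.11 lb product B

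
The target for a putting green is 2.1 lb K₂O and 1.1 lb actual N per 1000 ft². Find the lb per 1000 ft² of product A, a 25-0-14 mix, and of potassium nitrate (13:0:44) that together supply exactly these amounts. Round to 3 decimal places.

2.298 lb product A, 4.041 lb potassium nitrate

With a, b = lb per 1000 ft² of product A and potassium nitrate:
K₂O: 0.14·a + 0.44·b = 2.1
N: 0.25·a + 0.13·b = 1.1
Eliminate b: (row1) − 0.44/0.13·(row2) → -0.706154·a = -1.62308, so a = 2.29847.
Then b = (1.1 − 0.25·2.29847) / 0.13 = 4.04139.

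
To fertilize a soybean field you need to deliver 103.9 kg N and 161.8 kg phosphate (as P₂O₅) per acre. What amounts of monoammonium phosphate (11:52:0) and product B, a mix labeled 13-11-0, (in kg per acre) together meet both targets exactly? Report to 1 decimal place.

With a, b = kg per acre of monoammonium phosphate and product B:
N: 0.11·a + 0.13·b = 103.9
P₂O₅: 0.52·a + 0.11·b = 161.8
From row1: a = (103.9 − 0.13·b) / 0.11.
Into row2: 0.52·(103.9 − 0.13·b)/0.11 + 0.11·b = 161.8 → b = 652.793, a = 173.063.

173.1 kg monoammonium phosphate, 652.8 kg product B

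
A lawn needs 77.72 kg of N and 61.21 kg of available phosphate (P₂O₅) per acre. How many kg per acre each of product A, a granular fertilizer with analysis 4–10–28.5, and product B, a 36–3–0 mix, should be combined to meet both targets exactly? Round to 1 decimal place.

566.2 kg product A, 153.0 kg product B

With a, b = kg per acre of product A and product B:
N: 0.04·a + 0.36·b = 77.72
P₂O₅: 0.1·a + 0.03·b = 61.21
Solving simultaneously: a = 566.207, b = 152.977.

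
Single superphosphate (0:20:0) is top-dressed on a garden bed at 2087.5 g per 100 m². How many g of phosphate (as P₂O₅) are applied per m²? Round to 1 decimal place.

P₂O₅ per 100 m² = 2087.5 × 20% = 417.5 g.
Convert to per m²: 417.5 × 0.01 = 4.175 g.

4.2 g P₂O₅ per sq m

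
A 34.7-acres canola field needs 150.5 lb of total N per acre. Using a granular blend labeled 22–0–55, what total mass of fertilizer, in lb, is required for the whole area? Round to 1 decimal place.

Product per acre = 150.5 / 22% = 684.091 lb.
Total product = 684.091 × 34.7 = 23737.95 lb.

23738.0 lb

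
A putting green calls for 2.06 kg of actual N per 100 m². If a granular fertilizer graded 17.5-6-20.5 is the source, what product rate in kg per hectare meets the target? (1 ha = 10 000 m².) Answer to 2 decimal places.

Product per 100 m² = 2.06 / 17.5% = 11.7714 kg.
Convert to per hectare: 11.7714 × 100 = 1177.143 kg.

1177.14 kg of product per hectare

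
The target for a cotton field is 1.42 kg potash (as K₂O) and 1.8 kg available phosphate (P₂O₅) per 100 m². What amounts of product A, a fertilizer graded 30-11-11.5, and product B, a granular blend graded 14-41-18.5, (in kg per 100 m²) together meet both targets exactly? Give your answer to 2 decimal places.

9.30 kg product A, 1.90 kg product B

Per-100 m² balance (a = product A, b = product B):
K₂O: 0.115·a + 0.185·b = 1.42
P₂O₅: 0.11·a + 0.41·b = 1.8
From row1: a = (1.42 − 0.185·b) / 0.115.
Into row2: 0.11·(1.42 − 0.185·b)/0.115 + 0.41·b = 1.8 → b = 1.89552, a = 9.29851.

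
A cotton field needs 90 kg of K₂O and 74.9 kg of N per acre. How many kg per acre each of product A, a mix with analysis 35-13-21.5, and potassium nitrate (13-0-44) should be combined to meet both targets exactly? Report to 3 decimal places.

168.631 kg product A, 122.146 kg potassium nitrate

Per-acre balance (a = product A, b = potassium nitrate):
K₂O: 0.215·a + 0.44·b = 90
N: 0.35·a + 0.13·b = 74.9
Eliminate a: (row1) − 0.215/0.35·(row2) → 0.360143·b = 43.99, so b = 122.14597.
Back-substitute: a = (90 − 0.44·122.14597) / 0.215 = 168.631495.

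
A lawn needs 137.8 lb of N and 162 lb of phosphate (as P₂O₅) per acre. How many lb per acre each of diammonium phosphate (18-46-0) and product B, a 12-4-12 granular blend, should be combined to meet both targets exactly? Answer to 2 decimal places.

Let a = lb of diammonium phosphate, b = lb of product B (per acre).
N: 0.18·a + 0.12·b = 137.8
P₂O₅: 0.46·a + 0.04·b = 162
Solving simultaneously: a = 290.167, b = 713.083.

290.17 lb diammonium phosphate, 713.08 lb product B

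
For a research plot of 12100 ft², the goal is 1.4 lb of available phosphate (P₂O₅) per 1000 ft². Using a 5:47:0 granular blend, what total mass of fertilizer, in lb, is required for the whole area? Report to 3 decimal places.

36.043 lb

Product per 1000 ft² = 1.4 / 47% = 2.97872 lb.
Total product = 2.97872 × 12100 / 1000 = 36.0426 lb.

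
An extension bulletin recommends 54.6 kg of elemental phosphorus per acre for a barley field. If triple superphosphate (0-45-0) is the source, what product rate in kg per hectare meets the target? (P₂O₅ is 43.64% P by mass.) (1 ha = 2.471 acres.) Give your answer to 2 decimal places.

687.02 kg of product per hectare

As P₂O₅: 54.6 / 0.4364 = 125.115 kg per acre.
Product per acre = 125.115 / 45% = 278.032 kg.
Convert to per hectare: 278.032 × 2.471 = 687.018 kg.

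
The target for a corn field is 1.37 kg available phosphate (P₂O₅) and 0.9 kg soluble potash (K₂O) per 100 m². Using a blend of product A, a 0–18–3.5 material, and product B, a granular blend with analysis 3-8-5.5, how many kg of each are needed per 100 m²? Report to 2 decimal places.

With a, b = kg per 100 m² of product A and product B:
P₂O₅: 0.18·a + 0.08·b = 1.37
K₂O: 0.035·a + 0.055·b = 0.9
Eliminate b: (row1) − 0.08/0.055·(row2) → 0.129091·a = 0.0609091, so a = 0.471831.
Then b = (0.9 − 0.035·0.471831) / 0.055 = 16.0634.

0.47 kg product A, 16.06 kg product B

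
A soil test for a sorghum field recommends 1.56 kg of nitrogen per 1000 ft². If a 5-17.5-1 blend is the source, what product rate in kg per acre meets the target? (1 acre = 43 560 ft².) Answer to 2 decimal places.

1359.07 kg of product per acre

Product per 1000 ft² = 1.56 / 5% = 31.2 kg.
Convert to per acre: 31.2 × 43.56 = 1359.072 kg.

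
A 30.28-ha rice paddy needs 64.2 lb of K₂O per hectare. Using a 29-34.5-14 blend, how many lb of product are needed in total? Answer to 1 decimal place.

13885.5 lb

Product per hectare = 64.2 / 14% = 458.571 lb.
Total product = 458.571 × 30.28 = 13885.54 lb.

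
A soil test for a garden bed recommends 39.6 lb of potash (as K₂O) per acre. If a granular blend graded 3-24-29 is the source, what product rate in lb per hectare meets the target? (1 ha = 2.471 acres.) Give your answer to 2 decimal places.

Product per acre = 39.6 / 29% = 136.552 lb.
Convert to per hectare: 136.552 × 2.471 = 337.419 lb.

337.42 lb of product per hectare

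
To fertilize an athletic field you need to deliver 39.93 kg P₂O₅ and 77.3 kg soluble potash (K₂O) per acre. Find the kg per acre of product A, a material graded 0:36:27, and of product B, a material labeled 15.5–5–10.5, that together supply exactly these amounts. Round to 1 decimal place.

13.5 kg product A, 701.5 kg product B

With a, b = kg per acre of product A and product B:
P₂O₅: 0.36·a + 0.05·b = 39.93
K₂O: 0.27·a + 0.105·b = 77.3
From row1: a = (39.93 − 0.05·b) / 0.36.
Into row2: 0.27·(39.93 − 0.05·b)/0.36 + 0.105·b = 77.3 → b = 701.519, a = 13.4835.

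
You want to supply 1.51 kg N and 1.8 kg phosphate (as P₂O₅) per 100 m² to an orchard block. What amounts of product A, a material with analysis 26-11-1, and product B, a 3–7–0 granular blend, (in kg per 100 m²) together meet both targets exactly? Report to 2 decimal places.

3.47 kg product A, 20.26 kg product B

With a, b = kg per 100 m² of product A and product B:
N: 0.26·a + 0.03·b = 1.51
P₂O₅: 0.11·a + 0.07·b = 1.8
Eliminate a: (row1) − 0.26/0.11·(row2) → -0.135455·b = -2.74455, so b = 20.2617.
Back-substitute: a = (1.51 − 0.03·20.2617) / 0.26 = 3.4698.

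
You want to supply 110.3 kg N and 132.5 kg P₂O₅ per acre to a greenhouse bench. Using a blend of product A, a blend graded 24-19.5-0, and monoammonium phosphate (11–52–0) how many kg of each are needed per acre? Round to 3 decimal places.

With a, b = kg per acre of product A and monoammonium phosphate:
N: 0.24·a + 0.11·b = 110.3
P₂O₅: 0.195·a + 0.52·b = 132.5
Solving simultaneously: a = 413.9429, b = 99.5791.

413.943 kg product A, 99.579 kg monoammonium phosphate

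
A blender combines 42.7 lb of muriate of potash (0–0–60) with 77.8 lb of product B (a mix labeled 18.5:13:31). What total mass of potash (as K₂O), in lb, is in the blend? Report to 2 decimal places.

49.74 lb K₂O

K₂O mass = 60%×42.7 + 31%×77.8 = 49.738 lb.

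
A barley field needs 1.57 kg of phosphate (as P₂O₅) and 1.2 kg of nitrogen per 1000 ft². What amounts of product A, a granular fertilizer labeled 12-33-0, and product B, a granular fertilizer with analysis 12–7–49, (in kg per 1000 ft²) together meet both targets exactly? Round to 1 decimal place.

3.3 kg product A, 6.7 kg product B

With a, b = kg per 1000 ft² of product A and product B:
P₂O₅: 0.33·a + 0.07·b = 1.57
N: 0.12·a + 0.12·b = 1.2
Eliminate b: (row1) − 0.07/0.12·(row2) → 0.26·a = 0.87, so a = 3.34615.
Then b = (1.2 − 0.12·3.34615) / 0.12 = 6.65385.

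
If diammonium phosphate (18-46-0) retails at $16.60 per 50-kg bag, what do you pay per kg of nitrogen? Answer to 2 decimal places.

$1.84 per kg N

N in bag = 50 × 18% = 9 kg.
Cost per kg N = $16.60 / 9 = $1.8444.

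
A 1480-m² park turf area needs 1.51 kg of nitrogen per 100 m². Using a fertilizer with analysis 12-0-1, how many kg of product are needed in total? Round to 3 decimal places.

Product per 100 m² = 1.51 / 12% = 12.5833 kg.
Total product = 12.5833 × 1480 / 100 = 186.2333 kg.

186.233 kg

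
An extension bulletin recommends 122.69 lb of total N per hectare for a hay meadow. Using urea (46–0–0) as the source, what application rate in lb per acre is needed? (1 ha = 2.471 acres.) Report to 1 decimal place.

Product per hectare = 122.69 / 46% = 266.717 lb.
Convert to per acre: 266.717 × 0.404694 = 107.939 lb.

107.9 lb of product per acre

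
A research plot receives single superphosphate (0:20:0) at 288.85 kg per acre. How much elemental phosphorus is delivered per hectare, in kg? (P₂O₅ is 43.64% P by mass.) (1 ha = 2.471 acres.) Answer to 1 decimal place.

62.3 kg P per hectare

P₂O₅ per acre = 288.85 × 20% = 57.77 kg.
Elemental P = 57.77 × 0.4364 = 25.2108 kg per acre.
Convert to per hectare: 25.2108 × 2.471 = 62.296 kg.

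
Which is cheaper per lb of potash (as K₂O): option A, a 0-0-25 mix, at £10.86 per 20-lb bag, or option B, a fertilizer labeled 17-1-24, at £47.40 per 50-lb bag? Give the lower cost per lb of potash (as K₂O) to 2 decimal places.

£2.17 per lb K₂O (option A)

option A: K₂O per bag = 20 × 25% = 5 lb; cost = 10.86 / 5 = £2.1720/lb K₂O.
option B: K₂O per bag = 50 × 24% = 12 lb; cost = 47.40 / 12 = £3.9500/lb K₂O.
option A is cheaper.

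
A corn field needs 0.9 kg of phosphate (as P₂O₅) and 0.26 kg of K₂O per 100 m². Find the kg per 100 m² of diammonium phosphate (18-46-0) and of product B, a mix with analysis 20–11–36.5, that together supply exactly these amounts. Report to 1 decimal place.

With a, b = kg per 100 m² of diammonium phosphate and product B:
P₂O₅: 0.46·a + 0.11·b = 0.9
K₂O: 0·a + 0.365·b = 0.26
Solving simultaneously: a = 1.78618, b = 0.712329.

1.8 kg diammonium phosphate, 0.7 kg product B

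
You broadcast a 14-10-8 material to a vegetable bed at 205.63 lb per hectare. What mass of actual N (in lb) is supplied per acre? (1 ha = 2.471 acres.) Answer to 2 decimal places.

nitrogen per hectare = 205.63 × 14% = 28.7882 lb.
Convert to per acre: 28.7882 × 0.404694 = 11.6504 lb.

11.65 lb N per acre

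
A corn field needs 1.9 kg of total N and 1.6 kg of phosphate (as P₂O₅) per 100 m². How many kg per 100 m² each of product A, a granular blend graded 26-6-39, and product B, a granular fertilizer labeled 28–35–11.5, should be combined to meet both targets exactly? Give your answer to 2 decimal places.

Per-100 m² balance (a = product A, b = product B):
N: 0.26·a + 0.28·b = 1.9
P₂O₅: 0.06·a + 0.35·b = 1.6
Eliminate b: (row1) − 0.28/0.35·(row2) → 0.212·a = 0.62, so a = 2.92453.
Then b = (1.6 − 0.06·2.92453) / 0.35 = 4.07008.

2.92 kg product A, 4.07 kg product B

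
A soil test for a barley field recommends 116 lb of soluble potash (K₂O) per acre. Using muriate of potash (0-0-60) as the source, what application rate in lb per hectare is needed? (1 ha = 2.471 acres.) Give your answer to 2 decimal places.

Product per acre = 116 / 60% = 193.333 lb.
Convert to per hectare: 193.333 × 2.471 = 477.727 lb.

477.73 lb of product per hectare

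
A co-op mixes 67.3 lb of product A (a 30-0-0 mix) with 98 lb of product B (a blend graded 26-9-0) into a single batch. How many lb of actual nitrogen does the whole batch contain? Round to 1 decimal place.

45.7 lb N

N mass = 30%×67.3 + 26%×98 = 45.67 lb.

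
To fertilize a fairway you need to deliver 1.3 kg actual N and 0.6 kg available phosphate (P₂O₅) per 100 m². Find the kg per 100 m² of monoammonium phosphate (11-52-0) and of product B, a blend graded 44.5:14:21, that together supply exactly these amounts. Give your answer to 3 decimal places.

Per-100 m² balance (a = monoammonium phosphate, b = product B):
N: 0.11·a + 0.445·b = 1.3
P₂O₅: 0.52·a + 0.14·b = 0.6
Eliminate b: (row1) − 0.445/0.14·(row2) → -1.54286·a = -0.607143, so a = 0.393519.
Then b = (0.6 − 0.52·0.393519) / 0.14 = 2.82407.

0.394 kg monoammonium phosphate, 2.824 kg product B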